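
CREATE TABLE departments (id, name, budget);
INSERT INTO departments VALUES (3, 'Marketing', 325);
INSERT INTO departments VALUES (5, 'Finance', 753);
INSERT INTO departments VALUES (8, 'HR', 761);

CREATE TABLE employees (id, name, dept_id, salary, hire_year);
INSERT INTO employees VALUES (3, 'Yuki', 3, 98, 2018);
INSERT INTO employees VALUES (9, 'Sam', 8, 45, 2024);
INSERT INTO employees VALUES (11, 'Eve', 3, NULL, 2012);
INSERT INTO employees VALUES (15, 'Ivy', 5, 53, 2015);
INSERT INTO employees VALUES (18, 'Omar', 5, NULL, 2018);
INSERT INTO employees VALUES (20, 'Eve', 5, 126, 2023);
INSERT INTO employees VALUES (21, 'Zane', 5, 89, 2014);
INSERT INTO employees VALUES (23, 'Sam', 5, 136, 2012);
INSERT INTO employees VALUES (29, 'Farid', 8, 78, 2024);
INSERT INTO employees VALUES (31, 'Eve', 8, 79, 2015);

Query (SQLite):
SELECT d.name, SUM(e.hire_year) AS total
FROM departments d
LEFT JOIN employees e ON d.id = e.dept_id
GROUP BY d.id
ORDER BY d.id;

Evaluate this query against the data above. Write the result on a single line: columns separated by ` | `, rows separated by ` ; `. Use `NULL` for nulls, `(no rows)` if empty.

LEFT JOIN keeps every departments row; unmatched ones get NULL for employees columns.
Group by departments.id and compute SUM(e.hire_year). SUM over an all-NULL group is NULL.
  3: ids {3, 11} → SUM(e.hire_year)=4030
  5: ids {15, 18, 20, 21, 23} → SUM(e.hire_year)=10082
  8: ids {9, 29, 31} → SUM(e.hire_year)=6063

Marketing | 4030 ; Finance | 10082 ; HR | 6063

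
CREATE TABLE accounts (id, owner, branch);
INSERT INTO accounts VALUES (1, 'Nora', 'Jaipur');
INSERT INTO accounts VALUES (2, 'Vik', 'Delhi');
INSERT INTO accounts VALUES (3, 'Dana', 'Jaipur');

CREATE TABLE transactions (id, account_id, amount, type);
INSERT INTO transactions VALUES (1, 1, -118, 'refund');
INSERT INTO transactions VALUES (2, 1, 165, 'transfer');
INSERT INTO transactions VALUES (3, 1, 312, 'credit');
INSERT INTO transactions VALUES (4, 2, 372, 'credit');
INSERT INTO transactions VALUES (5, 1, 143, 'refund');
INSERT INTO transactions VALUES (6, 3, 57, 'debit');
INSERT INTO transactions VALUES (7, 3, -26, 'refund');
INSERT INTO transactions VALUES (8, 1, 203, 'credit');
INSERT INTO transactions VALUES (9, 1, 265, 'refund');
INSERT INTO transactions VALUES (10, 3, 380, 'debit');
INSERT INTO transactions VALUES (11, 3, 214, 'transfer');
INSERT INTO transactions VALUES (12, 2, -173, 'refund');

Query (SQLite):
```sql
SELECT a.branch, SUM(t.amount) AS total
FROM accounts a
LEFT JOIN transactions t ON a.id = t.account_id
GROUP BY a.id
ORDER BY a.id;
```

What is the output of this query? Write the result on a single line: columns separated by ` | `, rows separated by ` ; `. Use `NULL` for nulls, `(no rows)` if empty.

Jaipur | 970 ; Delhi | 199 ; Jaipur | 625

LEFT JOIN keeps every accounts row; unmatched ones get NULL for transactions columns.
Group by accounts.id and compute SUM(t.amount). SUM over an all-NULL group is NULL.
  1: ids {1, 2, 3, 5, 8, 9} → SUM(t.amount)=970
  2: ids {4, 12} → SUM(t.amount)=199
  3: ids {6, 7, 10, 11} → SUM(t.amount)=625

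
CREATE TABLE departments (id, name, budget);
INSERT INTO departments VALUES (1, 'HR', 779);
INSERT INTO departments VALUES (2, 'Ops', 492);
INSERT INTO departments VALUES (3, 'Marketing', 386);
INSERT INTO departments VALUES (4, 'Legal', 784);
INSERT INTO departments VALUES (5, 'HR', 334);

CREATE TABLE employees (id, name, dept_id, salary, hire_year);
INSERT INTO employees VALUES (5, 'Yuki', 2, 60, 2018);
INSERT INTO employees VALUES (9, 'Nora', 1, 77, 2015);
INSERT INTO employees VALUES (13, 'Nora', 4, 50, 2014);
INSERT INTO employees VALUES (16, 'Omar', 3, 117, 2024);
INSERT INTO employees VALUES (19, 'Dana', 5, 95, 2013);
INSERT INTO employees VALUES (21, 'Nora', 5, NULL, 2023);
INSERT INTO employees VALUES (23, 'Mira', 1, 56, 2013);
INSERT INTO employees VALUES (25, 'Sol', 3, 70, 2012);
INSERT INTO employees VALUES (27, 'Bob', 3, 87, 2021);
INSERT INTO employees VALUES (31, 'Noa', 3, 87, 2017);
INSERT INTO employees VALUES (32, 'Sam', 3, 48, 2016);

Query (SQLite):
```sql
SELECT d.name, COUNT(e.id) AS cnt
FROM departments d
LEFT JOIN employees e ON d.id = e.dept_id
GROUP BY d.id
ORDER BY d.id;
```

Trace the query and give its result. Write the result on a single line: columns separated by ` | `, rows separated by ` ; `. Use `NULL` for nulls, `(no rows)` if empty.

HR | 2 ; Ops | 1 ; Marketing | 5 ; Legal | 1 ; HR | 2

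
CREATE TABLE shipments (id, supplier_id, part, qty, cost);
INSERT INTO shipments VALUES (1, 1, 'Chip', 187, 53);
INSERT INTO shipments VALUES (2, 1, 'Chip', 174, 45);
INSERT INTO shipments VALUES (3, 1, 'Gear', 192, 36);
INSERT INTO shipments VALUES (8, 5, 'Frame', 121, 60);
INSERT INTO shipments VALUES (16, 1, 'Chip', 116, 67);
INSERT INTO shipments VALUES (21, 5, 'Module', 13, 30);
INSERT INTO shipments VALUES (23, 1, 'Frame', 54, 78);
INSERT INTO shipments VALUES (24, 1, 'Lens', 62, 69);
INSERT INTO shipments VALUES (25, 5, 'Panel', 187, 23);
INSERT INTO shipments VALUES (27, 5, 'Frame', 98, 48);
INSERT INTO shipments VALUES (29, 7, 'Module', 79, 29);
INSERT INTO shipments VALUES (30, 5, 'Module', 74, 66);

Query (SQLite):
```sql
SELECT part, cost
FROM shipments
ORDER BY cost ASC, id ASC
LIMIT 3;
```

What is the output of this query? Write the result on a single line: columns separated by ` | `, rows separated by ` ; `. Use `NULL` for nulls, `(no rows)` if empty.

Sort by cost asc, tiebreak id asc: (23, id=25), (29, id=29), (30, id=21), (36, id=3), (45, id=2), (48, id=27) …. Take first 3.

Panel | 23 ; Module | 29 ; Module | 30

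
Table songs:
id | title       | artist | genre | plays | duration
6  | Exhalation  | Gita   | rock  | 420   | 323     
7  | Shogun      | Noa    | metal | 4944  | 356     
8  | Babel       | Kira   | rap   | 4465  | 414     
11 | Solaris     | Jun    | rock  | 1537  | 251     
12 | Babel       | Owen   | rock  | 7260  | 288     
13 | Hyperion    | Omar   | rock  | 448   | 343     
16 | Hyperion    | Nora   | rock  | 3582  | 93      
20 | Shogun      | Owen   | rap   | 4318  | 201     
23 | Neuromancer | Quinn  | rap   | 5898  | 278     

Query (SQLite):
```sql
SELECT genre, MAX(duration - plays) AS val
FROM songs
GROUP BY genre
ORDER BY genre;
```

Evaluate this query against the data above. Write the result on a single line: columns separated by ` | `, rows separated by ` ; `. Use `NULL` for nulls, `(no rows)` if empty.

metal | -4588 ; rap | -4051 ; rock | -97

For each row compute duration - plays.
Group by genre; take MAX of the expression per group.
  metal: ids {7} → MAX(duration - plays)=-4588
  rap: ids {8, 20, 23} → MAX(duration - plays)=-4051
  rock: ids {6, 11, 12, 13, 16} → MAX(duration - plays)=-97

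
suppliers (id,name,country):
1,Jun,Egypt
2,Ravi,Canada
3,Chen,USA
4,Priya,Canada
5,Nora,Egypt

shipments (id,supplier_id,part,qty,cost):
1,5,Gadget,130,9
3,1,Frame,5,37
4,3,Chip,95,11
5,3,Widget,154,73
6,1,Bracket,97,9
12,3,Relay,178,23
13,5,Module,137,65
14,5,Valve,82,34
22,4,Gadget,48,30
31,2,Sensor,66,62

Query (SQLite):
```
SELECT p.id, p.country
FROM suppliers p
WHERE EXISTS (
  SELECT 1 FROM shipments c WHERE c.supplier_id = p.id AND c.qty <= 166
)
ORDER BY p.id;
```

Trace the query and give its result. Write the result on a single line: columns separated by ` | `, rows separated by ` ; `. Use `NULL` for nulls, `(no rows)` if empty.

For each suppliers row, check whether any shipments with matching supplier_id has qty <= 166.
Keep rows where that is true.

1 | Egypt ; 2 | Canada ; 3 | USA ; 4 | Canada ; 5 | Egypt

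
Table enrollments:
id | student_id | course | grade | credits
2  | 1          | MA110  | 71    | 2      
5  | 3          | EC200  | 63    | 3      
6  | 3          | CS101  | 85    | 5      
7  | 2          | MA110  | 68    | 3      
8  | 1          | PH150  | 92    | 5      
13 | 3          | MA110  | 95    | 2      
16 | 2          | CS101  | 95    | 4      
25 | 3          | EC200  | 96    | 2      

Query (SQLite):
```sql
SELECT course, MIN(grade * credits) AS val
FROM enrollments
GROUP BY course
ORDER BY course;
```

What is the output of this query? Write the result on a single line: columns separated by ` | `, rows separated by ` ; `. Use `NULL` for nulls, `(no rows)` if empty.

CS101 | 380 ; EC200 | 189 ; MA110 | 142 ; PH150 | 460

For each row compute grade * credits.
Group by course; take MIN of the expression per group.
  CS101: ids {6, 16} → MIN(grade * credits)=380
  EC200: ids {5, 25} → MIN(grade * credits)=189
  MA110: ids {2, 7, 13} → MIN(grade * credits)=142
  PH150: ids {8} → MIN(grade * credits)=460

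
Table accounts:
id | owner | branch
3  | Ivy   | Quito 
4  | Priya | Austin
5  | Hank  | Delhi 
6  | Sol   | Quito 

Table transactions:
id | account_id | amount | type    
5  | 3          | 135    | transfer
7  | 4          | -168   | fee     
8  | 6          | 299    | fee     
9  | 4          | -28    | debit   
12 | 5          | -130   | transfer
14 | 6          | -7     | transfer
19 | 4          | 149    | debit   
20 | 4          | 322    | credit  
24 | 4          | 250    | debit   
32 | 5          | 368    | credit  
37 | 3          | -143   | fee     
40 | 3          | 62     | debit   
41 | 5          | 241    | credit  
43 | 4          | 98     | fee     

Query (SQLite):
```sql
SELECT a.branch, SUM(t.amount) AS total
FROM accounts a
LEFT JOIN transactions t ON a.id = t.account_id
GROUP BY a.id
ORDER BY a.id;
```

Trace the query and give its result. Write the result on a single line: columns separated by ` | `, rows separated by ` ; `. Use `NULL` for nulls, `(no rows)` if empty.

Quito | 54 ; Austin | 623 ; Delhi | 479 ; Quito | 292

LEFT JOIN keeps every accounts row; unmatched ones get NULL for transactions columns.
Group by accounts.id and compute SUM(t.amount). SUM over an all-NULL group is NULL.
  3: ids {5, 37, 40} → SUM(t.amount)=54
  4: ids {7, 9, 19, 20, 24, 43} → SUM(t.amount)=623
  5: ids {12, 32, 41} → SUM(t.amount)=479
  6: ids {8, 14} → SUM(t.amount)=292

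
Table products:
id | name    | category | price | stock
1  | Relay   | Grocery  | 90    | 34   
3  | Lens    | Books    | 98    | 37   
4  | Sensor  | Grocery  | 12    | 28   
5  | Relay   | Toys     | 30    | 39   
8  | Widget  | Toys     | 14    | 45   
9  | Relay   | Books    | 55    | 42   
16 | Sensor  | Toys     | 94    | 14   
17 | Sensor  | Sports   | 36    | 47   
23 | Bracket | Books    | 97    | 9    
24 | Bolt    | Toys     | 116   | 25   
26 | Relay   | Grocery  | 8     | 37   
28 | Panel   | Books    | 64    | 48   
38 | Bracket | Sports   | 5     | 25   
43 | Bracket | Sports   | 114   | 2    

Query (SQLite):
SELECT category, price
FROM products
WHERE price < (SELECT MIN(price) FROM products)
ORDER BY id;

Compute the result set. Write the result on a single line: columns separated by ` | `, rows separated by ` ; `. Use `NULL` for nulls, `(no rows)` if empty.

(no rows)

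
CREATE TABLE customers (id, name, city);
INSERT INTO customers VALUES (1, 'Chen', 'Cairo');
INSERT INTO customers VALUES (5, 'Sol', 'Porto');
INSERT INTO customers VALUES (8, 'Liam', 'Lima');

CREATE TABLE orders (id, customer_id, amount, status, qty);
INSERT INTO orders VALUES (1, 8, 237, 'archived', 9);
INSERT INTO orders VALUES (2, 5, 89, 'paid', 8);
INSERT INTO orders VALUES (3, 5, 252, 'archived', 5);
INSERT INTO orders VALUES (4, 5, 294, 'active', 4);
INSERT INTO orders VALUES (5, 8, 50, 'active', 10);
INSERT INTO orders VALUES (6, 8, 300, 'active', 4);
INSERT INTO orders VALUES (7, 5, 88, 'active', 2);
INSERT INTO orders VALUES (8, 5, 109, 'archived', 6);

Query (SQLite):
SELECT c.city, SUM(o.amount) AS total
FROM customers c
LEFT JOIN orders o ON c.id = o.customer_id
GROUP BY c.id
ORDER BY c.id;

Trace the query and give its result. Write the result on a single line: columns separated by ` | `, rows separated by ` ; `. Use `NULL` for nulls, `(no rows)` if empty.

LEFT JOIN keeps every customers row; unmatched ones get NULL for orders columns.
Group by customers.id and compute SUM(o.amount). SUM over an all-NULL group is NULL.
  1: ids {—} → SUM(o.amount)=NULL
  5: ids {2, 3, 4, 7, 8} → SUM(o.amount)=832
  8: ids {1, 5, 6} → SUM(o.amount)=587

Cairo | NULL ; Porto | 832 ; Lima | 587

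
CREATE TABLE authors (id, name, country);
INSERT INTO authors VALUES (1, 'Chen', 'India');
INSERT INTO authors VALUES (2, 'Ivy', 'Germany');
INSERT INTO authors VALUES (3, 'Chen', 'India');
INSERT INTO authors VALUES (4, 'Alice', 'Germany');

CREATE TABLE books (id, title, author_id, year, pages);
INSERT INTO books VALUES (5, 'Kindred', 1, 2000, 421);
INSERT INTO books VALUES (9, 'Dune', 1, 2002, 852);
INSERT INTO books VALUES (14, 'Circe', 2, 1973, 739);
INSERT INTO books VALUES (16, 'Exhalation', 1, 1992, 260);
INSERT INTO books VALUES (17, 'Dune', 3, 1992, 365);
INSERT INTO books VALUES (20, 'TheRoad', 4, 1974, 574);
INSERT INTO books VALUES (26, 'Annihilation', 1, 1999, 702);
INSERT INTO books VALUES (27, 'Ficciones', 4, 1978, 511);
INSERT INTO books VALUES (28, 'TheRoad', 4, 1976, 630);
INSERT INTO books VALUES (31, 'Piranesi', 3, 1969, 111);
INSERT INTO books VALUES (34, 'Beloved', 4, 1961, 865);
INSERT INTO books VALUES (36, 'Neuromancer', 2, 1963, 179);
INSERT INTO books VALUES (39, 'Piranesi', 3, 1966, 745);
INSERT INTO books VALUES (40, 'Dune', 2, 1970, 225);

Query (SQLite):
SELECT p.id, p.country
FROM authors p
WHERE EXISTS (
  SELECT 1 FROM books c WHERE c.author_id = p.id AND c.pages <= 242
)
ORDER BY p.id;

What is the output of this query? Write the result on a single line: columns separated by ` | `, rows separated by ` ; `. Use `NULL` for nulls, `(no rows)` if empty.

For each authors row, check whether any books with matching author_id has pages <= 242.
Keep rows where that is true.

2 | Germany ; 3 | India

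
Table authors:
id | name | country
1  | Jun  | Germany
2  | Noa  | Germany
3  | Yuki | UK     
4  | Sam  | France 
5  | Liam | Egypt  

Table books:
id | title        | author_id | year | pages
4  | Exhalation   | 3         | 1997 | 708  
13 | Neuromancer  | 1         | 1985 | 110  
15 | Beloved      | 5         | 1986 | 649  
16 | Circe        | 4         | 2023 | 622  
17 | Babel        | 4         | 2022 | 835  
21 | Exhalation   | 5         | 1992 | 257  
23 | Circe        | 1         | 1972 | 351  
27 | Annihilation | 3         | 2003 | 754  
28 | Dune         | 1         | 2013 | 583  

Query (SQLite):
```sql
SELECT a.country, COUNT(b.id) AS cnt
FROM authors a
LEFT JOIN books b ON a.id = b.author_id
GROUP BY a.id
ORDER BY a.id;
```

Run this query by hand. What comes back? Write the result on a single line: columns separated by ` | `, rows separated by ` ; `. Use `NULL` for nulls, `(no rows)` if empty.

LEFT JOIN keeps every authors row; unmatched ones get NULL for books columns.
Group by authors.id and compute COUNT(b.id). COUNT(col) of an all-NULL group is 0.
  1: ids {13, 23, 28} → COUNT(b.id)=3
  2: ids {—} → COUNT(b.id)=0
  3: ids {4, 27} → COUNT(b.id)=2
  4: ids {16, 17} → COUNT(b.id)=2
  5: ids {15, 21} → COUNT(b.id)=2

Germany | 3 ; Germany | 0 ; UK | 2 ; France | 2 ; Egypt | 2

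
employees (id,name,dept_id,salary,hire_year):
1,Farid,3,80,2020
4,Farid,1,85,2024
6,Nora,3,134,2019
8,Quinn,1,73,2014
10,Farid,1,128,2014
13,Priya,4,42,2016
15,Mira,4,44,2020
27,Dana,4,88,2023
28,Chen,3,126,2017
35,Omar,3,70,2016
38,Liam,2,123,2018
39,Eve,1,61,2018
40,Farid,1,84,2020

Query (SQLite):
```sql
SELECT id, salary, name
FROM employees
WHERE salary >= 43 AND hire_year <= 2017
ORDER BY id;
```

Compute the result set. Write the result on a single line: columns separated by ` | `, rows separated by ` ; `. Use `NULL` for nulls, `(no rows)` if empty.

salary >= 43: ids {1, 4, 6, 8, 10, 15, 27, 28, 35, 38, 39, 40}
hire_year <= 2017: ids {8, 10, 13, 28, 35}
Combine with AND.

8 | 73 | Quinn ; 10 | 128 | Farid ; 28 | 126 | Chen ; 35 | 70 | Omar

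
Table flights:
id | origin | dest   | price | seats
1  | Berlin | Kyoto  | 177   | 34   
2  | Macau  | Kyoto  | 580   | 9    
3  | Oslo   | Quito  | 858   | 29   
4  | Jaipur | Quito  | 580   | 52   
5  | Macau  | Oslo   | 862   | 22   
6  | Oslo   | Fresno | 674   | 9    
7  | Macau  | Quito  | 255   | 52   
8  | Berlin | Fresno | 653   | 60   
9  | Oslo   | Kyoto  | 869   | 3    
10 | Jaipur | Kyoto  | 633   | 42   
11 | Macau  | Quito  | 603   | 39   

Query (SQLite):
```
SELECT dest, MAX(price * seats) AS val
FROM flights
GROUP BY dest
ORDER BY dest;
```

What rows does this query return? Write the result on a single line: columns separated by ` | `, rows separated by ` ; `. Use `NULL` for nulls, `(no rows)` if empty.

Fresno | 39180 ; Kyoto | 26586 ; Oslo | 18964 ; Quito | 30160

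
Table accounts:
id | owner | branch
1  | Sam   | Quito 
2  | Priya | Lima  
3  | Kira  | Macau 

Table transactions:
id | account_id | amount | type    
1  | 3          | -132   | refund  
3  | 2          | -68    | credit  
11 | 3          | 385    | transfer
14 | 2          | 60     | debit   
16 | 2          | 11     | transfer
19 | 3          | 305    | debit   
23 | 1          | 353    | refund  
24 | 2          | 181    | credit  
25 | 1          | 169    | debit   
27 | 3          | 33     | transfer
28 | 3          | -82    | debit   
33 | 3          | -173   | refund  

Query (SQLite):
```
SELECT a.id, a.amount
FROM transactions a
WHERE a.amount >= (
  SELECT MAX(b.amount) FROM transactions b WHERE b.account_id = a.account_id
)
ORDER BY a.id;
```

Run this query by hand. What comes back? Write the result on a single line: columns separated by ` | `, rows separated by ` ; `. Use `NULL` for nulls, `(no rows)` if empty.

11 | 385 ; 23 | 353 ; 24 | 181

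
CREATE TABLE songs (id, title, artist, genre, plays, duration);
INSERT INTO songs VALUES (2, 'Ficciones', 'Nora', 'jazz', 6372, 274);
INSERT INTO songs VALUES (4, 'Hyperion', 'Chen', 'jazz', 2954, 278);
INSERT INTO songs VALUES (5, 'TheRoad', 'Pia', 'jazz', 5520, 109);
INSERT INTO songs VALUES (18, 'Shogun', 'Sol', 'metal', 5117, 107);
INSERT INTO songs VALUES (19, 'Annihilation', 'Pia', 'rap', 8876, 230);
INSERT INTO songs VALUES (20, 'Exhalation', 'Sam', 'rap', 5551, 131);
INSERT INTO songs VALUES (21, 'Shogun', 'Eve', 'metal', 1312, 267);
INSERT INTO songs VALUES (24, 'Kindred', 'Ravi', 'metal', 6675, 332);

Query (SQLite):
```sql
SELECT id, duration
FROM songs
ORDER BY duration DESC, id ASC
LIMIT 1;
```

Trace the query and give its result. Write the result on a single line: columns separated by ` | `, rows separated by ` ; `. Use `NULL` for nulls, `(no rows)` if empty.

Sort by duration desc, tiebreak id asc: (332, id=24), (278, id=4), (274, id=2), (267, id=21) …. Take first 1.

24 | 332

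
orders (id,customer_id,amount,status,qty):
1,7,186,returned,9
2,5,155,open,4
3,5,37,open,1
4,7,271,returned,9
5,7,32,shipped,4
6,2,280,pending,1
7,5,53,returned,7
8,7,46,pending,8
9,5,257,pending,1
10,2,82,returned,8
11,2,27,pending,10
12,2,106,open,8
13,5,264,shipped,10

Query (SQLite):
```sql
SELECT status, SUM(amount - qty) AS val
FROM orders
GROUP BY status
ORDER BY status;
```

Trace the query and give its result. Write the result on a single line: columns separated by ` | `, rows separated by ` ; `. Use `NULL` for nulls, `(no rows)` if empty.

open | 285 ; pending | 590 ; returned | 559 ; shipped | 282

For each row compute amount - qty.
Group by status; take SUM of the expression per group.
  open: ids {2, 3, 12} → SUM(amount - qty)=285
  pending: ids {6, 8, 9, 11} → SUM(amount - qty)=590
  returned: ids {1, 4, 7, 10} → SUM(amount - qty)=559
  shipped: ids {5, 13} → SUM(amount - qty)=282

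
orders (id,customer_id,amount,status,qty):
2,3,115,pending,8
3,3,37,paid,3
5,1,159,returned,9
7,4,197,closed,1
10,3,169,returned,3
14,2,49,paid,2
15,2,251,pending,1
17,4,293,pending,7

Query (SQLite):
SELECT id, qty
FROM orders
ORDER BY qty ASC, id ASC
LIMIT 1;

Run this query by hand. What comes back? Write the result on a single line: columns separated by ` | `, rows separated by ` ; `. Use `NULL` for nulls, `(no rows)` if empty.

Sort by qty asc, tiebreak id asc: (1, id=7), (1, id=15), (2, id=14), (3, id=3) …. Take first 1.

7 | 1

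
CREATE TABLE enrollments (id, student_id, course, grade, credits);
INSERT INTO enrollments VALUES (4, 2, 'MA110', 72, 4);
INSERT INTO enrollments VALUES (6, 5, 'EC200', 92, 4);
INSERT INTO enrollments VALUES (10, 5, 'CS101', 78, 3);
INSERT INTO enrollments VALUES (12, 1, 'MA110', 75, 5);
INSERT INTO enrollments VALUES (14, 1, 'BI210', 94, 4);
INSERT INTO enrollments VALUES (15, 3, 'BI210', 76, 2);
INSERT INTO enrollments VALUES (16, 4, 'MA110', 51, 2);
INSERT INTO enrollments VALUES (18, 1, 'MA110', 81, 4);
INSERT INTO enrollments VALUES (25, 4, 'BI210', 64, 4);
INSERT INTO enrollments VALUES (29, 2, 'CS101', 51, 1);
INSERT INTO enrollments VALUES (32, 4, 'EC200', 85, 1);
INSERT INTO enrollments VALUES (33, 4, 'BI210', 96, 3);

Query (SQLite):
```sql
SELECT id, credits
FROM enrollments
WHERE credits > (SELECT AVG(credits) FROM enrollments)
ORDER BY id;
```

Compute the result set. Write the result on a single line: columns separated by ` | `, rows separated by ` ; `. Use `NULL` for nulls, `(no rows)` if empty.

4 | 4 ; 6 | 4 ; 12 | 5 ; 14 | 4 ; 18 | 4 ; 25 | 4

Scalar subquery: AVG(credits) over all enrollments rows = 3.083333 (≈; comparison uses full precision).
Keep rows where credits > that value.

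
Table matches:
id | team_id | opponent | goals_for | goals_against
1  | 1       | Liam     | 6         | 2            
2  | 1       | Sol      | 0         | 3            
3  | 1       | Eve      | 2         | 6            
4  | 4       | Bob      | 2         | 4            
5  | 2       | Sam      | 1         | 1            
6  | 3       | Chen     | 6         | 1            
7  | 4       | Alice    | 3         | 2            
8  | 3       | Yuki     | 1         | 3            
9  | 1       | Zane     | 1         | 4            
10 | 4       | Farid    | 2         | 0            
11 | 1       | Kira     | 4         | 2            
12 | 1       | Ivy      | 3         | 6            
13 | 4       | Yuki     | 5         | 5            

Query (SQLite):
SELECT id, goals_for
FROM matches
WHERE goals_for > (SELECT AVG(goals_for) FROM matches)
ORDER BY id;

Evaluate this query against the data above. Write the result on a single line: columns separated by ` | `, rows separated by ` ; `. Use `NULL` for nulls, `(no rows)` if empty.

1 | 6 ; 6 | 6 ; 7 | 3 ; 11 | 4 ; 12 | 3 ; 13 | 5

Scalar subquery: AVG(goals_for) over all matches rows = 2.769231 (≈; comparison uses full precision).
Keep rows where goals_for > that value.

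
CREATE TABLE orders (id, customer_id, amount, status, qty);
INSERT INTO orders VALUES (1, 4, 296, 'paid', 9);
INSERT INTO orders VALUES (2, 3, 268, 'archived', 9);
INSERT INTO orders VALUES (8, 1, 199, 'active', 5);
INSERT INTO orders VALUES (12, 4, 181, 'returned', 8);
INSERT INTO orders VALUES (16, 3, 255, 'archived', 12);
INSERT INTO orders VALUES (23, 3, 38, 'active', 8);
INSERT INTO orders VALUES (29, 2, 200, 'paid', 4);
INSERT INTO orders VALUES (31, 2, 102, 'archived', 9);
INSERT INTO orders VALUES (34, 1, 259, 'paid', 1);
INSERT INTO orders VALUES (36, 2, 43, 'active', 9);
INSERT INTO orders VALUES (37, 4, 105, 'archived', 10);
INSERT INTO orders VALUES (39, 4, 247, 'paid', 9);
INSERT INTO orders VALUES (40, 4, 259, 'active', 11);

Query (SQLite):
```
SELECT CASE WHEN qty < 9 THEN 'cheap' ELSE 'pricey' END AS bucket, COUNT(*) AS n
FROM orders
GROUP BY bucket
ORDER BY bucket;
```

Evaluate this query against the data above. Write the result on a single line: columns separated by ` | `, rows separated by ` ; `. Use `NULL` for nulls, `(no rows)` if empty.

cheap | 5 ; pricey | 8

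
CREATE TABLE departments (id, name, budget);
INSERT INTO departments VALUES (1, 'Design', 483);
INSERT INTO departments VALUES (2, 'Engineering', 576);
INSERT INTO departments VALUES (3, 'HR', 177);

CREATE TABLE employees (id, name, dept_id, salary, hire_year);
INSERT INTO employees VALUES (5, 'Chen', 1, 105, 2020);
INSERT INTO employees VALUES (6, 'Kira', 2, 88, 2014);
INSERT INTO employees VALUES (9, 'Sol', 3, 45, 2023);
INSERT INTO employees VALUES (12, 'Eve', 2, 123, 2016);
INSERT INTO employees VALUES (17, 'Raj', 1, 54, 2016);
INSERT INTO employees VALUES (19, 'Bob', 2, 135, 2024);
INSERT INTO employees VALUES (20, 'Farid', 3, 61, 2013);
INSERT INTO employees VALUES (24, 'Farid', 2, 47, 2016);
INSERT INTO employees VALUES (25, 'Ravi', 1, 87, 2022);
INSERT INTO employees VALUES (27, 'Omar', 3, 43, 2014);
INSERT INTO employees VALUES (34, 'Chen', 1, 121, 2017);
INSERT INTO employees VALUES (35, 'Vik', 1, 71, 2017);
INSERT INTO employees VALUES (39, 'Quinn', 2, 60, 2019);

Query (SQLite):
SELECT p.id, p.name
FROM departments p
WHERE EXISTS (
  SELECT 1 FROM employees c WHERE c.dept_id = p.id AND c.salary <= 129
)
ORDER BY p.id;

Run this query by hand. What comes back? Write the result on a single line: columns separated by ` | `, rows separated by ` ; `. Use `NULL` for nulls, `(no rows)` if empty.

For each departments row, check whether any employees with matching dept_id has salary <= 129.
Keep rows where that is true.

1 | Design ; 2 | Engineering ; 3 | HR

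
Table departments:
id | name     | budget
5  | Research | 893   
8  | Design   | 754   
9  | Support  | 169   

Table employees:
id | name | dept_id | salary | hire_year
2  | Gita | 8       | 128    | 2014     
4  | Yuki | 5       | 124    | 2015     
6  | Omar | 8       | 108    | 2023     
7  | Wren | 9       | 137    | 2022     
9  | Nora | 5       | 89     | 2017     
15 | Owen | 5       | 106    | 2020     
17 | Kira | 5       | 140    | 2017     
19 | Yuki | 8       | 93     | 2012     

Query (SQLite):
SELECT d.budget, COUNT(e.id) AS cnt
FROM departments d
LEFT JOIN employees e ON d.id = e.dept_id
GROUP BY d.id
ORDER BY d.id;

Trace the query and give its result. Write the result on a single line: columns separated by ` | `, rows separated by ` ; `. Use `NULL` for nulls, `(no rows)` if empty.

LEFT JOIN keeps every departments row; unmatched ones get NULL for employees columns.
Group by departments.id and compute COUNT(e.id). COUNT(col) of an all-NULL group is 0.
  5: ids {4, 9, 15, 17} → COUNT(e.id)=4
  8: ids {2, 6, 19} → COUNT(e.id)=3
  9: ids {7} → COUNT(e.id)=1

893 | 4 ; 754 | 3 ; 169 | 1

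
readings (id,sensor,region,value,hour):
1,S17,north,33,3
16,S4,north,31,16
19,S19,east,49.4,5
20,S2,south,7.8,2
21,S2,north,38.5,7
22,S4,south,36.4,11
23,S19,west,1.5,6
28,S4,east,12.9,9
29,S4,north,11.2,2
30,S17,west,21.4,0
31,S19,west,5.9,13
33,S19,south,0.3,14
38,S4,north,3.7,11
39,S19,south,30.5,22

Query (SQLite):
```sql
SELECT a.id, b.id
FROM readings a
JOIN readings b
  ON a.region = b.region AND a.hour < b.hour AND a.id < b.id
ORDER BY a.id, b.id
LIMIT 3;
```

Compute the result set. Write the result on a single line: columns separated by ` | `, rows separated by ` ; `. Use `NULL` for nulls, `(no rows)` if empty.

Pairs (a,b) with same region, a.hour < b.hour, a.id < b.id.
region groups: east:{19,28} north:{1,16,21,29,38} south:{20,22,33,39} west:{23,30,31}
Ordered by (a.id, b.id); first 3.

1 | 16 ; 1 | 21 ; 1 | 38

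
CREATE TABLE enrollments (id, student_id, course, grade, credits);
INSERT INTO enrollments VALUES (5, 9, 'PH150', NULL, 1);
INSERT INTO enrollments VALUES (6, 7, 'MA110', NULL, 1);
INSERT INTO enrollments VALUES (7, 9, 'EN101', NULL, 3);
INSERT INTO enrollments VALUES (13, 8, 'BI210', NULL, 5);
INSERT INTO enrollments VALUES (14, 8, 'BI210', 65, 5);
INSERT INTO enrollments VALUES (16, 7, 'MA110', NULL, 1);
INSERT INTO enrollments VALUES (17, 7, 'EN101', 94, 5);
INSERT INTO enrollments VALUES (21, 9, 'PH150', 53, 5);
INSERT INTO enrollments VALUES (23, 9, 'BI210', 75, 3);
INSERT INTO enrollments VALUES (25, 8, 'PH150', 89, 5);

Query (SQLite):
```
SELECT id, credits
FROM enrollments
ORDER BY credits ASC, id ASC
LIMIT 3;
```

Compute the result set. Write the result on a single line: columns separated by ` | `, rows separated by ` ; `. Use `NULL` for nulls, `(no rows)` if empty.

Sort by credits asc, tiebreak id asc: (1, id=5), (1, id=6), (1, id=16), (3, id=7), (3, id=23), (5, id=13) …. Take first 3.

5 | 1 ; 6 | 1 ; 16 | 1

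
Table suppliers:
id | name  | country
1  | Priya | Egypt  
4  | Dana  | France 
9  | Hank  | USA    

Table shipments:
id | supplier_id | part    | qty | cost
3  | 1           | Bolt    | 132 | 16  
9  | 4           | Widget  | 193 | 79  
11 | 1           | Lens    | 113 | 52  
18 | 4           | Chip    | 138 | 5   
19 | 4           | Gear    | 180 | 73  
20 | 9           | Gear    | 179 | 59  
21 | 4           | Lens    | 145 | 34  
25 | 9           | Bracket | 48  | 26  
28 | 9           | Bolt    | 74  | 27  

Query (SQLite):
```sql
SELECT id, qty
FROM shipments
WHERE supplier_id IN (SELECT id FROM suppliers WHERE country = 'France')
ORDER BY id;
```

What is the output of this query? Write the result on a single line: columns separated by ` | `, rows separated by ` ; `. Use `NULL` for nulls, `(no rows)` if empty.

Inner query: suppliers.id where country = 'France'.
Outer: keep shipments rows whose supplier_id is in that set.
Inner query → {4}

9 | 193 ; 18 | 138 ; 19 | 180 ; 21 | 145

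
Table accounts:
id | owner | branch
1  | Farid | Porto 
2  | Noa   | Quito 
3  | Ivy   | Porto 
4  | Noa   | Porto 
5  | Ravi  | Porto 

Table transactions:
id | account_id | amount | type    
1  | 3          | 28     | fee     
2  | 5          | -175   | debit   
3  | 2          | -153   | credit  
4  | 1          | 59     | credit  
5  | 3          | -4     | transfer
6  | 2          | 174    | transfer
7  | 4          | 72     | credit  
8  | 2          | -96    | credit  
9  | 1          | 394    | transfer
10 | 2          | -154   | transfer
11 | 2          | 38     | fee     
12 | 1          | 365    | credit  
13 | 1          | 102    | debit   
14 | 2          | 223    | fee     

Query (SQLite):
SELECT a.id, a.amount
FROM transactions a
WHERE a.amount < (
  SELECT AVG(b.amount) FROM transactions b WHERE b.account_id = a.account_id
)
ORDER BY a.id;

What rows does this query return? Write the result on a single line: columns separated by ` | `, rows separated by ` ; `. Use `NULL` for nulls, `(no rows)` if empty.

3 | -153 ; 4 | 59 ; 5 | -4 ; 8 | -96 ; 10 | -154 ; 13 | 102

For each transactions row a, compute AVG(amount) over rows sharing a.account_id.
Keep row a if a.amount < that per-group AVG.
  account_id=1: AVG(amount) = 230.0
  account_id=2: AVG(amount) = 5.333333
  account_id=3: AVG(amount) = 12.0
  account_id=4: AVG(amount) = 72.0
  account_id=5: AVG(amount) = -175.0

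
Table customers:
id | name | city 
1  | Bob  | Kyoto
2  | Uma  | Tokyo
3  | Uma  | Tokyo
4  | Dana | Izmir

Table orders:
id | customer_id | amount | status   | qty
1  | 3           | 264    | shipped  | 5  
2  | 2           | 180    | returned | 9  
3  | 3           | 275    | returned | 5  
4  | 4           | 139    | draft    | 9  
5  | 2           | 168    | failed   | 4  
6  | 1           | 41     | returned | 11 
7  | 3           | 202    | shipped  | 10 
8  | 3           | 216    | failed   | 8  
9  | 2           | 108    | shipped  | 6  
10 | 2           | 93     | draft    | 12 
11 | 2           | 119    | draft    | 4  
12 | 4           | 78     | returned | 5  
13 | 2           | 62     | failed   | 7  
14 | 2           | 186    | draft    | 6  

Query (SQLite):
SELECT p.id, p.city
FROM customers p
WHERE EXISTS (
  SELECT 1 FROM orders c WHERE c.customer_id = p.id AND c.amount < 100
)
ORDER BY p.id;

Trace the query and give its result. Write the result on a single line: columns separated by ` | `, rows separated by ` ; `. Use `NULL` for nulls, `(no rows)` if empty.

1 | Kyoto ; 2 | Tokyo ; 4 | Izmir

For each customers row, check whether any orders with matching customer_id has amount < 100.
Keep rows where that is true.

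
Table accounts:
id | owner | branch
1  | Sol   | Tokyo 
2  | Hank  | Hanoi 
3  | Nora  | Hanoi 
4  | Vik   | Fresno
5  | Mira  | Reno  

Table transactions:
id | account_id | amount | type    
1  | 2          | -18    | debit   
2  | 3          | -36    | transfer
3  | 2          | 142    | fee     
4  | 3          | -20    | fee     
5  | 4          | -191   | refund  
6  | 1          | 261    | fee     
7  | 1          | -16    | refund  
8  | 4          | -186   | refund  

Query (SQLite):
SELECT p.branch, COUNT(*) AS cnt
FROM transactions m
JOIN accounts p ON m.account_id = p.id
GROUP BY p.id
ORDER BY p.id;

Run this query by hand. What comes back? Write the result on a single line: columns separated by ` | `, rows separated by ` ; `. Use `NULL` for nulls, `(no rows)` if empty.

Join each transactions row to its accounts via account_id.
Group joined rows by accounts.id; compute COUNT(*) per group.
  1: ids {6, 7} → COUNT(*)=2
  2: ids {1, 3} → COUNT(*)=2
  3: ids {2, 4} → COUNT(*)=2
  4: ids {5, 8} → COUNT(*)=2

Tokyo | 2 ; Hanoi | 2 ; Hanoi | 2 ; Fresno | 2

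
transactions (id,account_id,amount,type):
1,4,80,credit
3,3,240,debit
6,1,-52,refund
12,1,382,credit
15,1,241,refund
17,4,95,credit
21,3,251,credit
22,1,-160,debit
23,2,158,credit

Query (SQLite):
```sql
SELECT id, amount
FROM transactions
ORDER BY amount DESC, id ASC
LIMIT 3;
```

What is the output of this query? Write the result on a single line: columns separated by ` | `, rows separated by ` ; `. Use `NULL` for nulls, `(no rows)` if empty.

12 | 382 ; 21 | 251 ; 15 | 241

Sort by amount desc, tiebreak id asc: (382, id=12), (251, id=21), (241, id=15), (240, id=3), (158, id=23), (95, id=17) …. Take first 3.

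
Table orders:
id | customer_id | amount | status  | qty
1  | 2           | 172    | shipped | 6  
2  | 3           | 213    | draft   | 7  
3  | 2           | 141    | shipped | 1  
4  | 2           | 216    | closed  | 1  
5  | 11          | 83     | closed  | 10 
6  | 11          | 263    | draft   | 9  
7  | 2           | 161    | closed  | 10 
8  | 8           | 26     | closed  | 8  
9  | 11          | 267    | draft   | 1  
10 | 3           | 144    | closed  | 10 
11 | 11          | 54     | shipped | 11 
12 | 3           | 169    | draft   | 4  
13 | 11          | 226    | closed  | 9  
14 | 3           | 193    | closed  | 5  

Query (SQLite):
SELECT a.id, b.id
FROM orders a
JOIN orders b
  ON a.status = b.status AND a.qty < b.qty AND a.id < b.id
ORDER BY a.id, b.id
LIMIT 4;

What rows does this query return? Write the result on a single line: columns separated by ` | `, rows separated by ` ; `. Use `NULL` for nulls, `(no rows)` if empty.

1 | 11 ; 2 | 6 ; 3 | 11 ; 4 | 5

Pairs (a,b) with same status, a.qty < b.qty, a.id < b.id.
status groups: closed:{4,5,7,8,10,13,14} draft:{2,6,9,12} shipped:{1,3,11}
Ordered by (a.id, b.id); first 4.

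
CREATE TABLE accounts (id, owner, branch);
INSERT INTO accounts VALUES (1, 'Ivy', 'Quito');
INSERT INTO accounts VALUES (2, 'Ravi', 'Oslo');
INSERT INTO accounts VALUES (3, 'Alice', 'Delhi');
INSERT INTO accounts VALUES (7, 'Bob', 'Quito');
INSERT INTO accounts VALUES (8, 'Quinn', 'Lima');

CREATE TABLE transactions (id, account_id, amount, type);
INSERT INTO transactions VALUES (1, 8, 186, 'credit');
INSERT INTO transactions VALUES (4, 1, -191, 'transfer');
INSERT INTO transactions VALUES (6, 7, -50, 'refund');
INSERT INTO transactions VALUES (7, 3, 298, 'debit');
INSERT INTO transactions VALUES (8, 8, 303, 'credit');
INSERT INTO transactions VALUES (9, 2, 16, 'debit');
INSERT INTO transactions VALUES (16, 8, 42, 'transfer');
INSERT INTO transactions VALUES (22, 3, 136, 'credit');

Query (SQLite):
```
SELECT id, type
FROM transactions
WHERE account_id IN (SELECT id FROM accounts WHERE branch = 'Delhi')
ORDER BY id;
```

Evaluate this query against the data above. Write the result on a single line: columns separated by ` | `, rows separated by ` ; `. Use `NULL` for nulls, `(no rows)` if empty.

7 | debit ; 22 | credit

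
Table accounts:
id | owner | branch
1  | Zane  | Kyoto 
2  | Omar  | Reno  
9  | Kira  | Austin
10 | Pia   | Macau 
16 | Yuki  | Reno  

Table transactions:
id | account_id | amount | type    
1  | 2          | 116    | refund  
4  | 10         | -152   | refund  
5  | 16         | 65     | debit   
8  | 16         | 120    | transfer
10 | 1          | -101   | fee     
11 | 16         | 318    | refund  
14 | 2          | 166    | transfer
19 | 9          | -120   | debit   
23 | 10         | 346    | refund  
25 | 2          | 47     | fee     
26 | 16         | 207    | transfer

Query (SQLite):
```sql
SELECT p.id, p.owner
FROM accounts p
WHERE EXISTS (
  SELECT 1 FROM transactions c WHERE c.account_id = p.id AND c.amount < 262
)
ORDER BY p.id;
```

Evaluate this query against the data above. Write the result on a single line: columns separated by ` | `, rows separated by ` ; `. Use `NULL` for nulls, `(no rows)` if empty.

1 | Zane ; 2 | Omar ; 9 | Kira ; 10 | Pia ; 16 | Yuki

For each accounts row, check whether any transactions with matching account_id has amount < 262.
Keep rows where that is true.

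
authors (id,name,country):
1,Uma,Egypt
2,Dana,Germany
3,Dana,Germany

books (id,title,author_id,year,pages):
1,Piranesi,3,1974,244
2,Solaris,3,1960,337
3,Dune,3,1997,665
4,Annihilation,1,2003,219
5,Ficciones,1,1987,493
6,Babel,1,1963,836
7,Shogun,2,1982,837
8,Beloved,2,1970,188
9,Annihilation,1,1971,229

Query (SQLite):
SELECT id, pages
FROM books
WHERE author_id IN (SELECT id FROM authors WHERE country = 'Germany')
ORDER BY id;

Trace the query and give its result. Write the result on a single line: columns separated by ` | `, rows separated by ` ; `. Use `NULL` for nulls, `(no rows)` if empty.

1 | 244 ; 2 | 337 ; 3 | 665 ; 7 | 837 ; 8 | 188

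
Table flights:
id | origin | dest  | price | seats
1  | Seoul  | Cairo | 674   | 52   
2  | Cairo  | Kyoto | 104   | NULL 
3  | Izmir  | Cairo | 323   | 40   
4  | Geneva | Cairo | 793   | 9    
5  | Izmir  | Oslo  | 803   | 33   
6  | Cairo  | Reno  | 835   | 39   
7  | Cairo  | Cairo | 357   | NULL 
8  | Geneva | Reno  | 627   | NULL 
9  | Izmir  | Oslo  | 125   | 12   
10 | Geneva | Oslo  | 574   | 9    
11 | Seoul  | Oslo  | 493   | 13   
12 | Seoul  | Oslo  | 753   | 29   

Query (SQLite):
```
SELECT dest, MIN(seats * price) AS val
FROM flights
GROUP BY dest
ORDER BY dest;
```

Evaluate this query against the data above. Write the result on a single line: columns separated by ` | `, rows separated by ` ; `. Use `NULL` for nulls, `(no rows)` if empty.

For each row compute seats * price.
Group by dest; take MIN of the expression per group.
  Cairo: ids {1, 3, 4, 7} → MIN(seats * price)=7137
  Kyoto: ids {2} → MIN(seats * price)=NULL
  Oslo: ids {5, 9, 10, 11, 12} → MIN(seats * price)=1500
  Reno: ids {6, 8} → MIN(seats * price)=32565

Cairo | 7137 ; Kyoto | NULL ; Oslo | 1500 ; Reno | 32565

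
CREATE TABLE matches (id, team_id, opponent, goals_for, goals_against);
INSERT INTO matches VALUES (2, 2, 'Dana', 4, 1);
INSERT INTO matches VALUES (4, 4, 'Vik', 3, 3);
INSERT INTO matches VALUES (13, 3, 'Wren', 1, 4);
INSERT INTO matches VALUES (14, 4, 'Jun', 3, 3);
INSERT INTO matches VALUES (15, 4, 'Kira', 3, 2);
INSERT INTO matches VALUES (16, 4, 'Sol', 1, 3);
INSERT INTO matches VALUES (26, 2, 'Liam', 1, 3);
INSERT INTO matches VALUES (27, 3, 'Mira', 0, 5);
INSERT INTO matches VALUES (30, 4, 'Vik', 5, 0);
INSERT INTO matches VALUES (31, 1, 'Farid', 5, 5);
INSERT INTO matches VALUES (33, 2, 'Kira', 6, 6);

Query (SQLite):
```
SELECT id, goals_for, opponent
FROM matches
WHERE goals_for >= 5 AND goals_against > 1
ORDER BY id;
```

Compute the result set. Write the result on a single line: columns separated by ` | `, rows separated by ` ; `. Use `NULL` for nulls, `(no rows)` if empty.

31 | 5 | Farid ; 33 | 6 | Kira

goals_for >= 5: ids {30, 31, 33}
goals_against > 1: ids {4, 13, 14, 15, 16, 26, 27, 31, 33}
Combine with AND.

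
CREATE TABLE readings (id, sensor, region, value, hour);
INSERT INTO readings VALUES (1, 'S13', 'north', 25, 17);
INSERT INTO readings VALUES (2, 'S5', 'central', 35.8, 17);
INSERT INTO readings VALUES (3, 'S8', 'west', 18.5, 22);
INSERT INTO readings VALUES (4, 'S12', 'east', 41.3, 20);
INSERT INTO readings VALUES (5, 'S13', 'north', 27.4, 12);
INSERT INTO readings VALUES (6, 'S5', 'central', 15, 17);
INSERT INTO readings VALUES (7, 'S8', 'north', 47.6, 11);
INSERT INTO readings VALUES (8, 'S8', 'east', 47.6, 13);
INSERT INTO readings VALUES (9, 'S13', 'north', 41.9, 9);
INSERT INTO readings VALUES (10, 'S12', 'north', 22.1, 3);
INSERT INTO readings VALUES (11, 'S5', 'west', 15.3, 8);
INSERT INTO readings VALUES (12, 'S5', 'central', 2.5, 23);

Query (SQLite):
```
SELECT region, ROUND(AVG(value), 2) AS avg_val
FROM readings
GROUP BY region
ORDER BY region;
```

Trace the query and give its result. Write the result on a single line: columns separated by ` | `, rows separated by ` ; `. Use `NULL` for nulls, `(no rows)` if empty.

Partition readings by region; compute ROUND(AVG(value), 2) within each group.
  central: ids {2, 6, 12} → ROUND(AVG(value), 2)=17.77
  east: ids {4, 8} → ROUND(AVG(value), 2)=44.45
  north: ids {1, 5, 7, 9, 10} → ROUND(AVG(value), 2)=32.8
  west: ids {3, 11} → ROUND(AVG(value), 2)=16.9

central | 17.77 ; east | 44.45 ; north | 32.8 ; west | 16.9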